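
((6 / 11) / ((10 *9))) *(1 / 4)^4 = 1 / 42240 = 0.00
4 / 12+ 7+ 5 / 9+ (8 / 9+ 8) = 16.78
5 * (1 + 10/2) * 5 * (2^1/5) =60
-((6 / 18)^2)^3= -0.00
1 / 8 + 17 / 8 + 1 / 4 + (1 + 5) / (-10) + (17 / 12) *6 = 52 / 5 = 10.40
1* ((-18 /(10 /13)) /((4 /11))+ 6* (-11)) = -2607 /20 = -130.35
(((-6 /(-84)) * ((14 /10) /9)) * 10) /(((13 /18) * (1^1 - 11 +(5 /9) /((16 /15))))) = -96 /5915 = -0.02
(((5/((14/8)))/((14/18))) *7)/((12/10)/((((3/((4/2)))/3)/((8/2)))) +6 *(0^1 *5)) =75/28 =2.68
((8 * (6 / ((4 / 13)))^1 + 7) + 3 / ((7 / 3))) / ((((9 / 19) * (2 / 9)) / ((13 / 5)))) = 28405 / 7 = 4057.86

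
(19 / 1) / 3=19 / 3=6.33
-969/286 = -3.39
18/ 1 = 18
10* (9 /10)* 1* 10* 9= 810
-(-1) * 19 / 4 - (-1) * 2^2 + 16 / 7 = 309 / 28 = 11.04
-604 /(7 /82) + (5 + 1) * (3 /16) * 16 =-49402 /7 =-7057.43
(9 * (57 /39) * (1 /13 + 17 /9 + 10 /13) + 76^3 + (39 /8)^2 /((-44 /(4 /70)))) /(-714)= -1218743988557 /1982140160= -614.86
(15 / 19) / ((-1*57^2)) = -5 / 20577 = -0.00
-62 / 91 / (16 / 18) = -279 / 364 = -0.77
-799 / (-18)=799 / 18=44.39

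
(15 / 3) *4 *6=120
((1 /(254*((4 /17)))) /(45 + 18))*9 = 17 /7112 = 0.00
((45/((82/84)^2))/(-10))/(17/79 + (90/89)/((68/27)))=-271087236/35403541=-7.66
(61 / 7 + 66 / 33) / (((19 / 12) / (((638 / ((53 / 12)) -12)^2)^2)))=2185702041744000000 / 1049433973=2082743743.75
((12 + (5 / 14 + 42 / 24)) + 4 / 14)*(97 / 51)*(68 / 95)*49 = 273637 / 285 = 960.13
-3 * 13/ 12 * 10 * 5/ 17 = -325/ 34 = -9.56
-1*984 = -984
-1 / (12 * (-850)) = 1 / 10200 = 0.00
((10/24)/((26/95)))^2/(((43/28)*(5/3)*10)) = 63175/697632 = 0.09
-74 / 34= -37 / 17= -2.18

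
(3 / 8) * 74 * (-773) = -85803 / 4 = -21450.75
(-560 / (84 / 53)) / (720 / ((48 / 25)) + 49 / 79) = -41870 / 44511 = -0.94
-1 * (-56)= 56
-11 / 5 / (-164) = 11 / 820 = 0.01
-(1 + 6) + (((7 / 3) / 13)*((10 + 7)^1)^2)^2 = 4081882 / 1521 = 2683.68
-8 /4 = -2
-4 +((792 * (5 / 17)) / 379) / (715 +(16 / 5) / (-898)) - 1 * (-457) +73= 5439948746206 / 10342090981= 526.00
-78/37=-2.11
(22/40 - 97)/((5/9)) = -17361/100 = -173.61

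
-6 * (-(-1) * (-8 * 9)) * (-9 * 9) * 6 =-209952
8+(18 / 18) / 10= 8.10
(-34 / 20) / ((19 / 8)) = -68 / 95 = -0.72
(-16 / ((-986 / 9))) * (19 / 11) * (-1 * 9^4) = -8975448 / 5423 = -1655.07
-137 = -137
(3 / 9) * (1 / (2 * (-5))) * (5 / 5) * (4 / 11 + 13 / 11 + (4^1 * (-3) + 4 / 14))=261 / 770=0.34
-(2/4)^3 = -1/8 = -0.12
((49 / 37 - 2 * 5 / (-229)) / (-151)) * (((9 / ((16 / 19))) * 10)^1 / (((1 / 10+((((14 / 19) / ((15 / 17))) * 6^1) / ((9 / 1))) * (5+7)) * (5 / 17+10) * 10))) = -0.00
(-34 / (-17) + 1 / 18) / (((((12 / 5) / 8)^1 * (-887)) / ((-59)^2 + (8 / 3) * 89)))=-2063675 / 71847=-28.72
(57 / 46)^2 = 3249 / 2116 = 1.54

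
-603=-603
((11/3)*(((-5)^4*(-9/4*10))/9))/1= -34375/6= -5729.17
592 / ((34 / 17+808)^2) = 0.00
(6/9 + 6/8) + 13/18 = 77/36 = 2.14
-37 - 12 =-49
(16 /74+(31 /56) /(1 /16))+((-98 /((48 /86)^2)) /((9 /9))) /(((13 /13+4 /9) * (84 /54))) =-28214933 /215488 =-130.94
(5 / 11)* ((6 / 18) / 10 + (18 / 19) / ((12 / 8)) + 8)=449 / 114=3.94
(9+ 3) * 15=180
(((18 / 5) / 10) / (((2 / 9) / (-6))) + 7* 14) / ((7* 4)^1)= 2207 / 700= 3.15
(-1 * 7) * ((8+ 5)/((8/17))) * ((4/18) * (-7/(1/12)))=10829/3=3609.67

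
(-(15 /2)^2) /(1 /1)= -225 /4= -56.25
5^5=3125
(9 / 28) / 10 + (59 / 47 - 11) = -127817 / 13160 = -9.71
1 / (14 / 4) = 2 / 7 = 0.29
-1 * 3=-3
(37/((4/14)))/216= 0.60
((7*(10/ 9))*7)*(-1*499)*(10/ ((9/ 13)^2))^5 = -3370777984199899000000/ 31381059609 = -107414409398.50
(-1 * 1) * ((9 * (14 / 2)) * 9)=-567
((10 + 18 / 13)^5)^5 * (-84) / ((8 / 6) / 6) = -682393190955689519434457543968607392786122288050108104704 / 7056410014866816666030739693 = -96705433714592486234589970000.00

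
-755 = -755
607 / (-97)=-607 / 97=-6.26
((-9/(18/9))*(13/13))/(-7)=9/14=0.64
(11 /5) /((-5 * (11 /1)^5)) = -1 /366025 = -0.00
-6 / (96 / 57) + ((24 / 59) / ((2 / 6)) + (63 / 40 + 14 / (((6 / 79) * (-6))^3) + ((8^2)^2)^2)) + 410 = 115458572096807 / 6881760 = 16777477.29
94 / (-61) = -94 / 61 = -1.54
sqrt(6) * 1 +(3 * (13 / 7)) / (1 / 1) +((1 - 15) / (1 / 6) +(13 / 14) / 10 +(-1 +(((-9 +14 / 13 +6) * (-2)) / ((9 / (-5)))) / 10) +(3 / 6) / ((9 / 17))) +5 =-133961 / 1820 +sqrt(6) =-71.16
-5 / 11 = -0.45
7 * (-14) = -98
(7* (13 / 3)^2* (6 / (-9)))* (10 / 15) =-4732 / 81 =-58.42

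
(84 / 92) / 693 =1 / 759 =0.00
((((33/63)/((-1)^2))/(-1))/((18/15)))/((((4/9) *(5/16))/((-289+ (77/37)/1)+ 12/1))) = 223784/259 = 864.03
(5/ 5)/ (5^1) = 1/ 5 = 0.20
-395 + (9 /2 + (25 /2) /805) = -62868 /161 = -390.48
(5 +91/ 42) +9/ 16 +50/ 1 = 2771/ 48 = 57.73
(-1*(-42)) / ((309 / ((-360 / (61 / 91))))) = -458640 / 6283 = -73.00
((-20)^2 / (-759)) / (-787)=400 / 597333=0.00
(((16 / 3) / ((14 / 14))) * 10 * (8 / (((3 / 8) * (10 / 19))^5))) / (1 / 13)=8438228451328 / 455625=18520117.31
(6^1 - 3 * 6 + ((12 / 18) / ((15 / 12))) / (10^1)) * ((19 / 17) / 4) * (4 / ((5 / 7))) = -119168 / 6375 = -18.69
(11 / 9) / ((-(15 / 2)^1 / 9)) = -1.47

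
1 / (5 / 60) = 12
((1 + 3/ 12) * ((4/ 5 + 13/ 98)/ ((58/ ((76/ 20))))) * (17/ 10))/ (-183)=-147611/ 208034400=-0.00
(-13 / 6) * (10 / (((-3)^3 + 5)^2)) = -65 / 1452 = -0.04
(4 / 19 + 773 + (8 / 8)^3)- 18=756.21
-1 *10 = -10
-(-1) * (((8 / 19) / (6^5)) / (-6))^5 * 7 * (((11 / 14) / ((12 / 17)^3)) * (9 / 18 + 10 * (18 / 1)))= -54043 / 319854237615951349605728256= -0.00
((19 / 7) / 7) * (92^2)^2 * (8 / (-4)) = -2722293248 / 49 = -55557005.06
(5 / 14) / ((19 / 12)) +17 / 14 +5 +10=4373 / 266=16.44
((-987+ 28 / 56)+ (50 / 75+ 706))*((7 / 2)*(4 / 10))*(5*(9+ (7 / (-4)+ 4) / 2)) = -317331 / 16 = -19833.19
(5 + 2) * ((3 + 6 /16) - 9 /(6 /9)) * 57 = -32319 /8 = -4039.88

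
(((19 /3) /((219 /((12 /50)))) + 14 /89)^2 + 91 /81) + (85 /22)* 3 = 599002483283377 /47012511273750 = 12.74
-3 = -3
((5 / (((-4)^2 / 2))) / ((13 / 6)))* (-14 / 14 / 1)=-15 / 52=-0.29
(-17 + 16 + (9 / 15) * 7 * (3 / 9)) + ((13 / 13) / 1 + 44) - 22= 117 / 5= 23.40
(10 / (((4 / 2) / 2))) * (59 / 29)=20.34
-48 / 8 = -6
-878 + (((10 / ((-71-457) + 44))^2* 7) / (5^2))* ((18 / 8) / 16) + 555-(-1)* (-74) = -1487994049 / 3748096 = -397.00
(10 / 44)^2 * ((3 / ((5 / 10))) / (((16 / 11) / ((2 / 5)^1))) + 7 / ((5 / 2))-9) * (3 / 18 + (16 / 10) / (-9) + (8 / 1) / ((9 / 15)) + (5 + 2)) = -166439 / 34848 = -4.78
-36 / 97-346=-33598 / 97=-346.37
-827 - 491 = -1318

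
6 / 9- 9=-25 / 3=-8.33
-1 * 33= -33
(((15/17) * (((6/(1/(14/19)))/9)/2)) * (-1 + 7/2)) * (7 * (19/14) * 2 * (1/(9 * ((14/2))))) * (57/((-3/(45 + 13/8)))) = -177175/1224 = -144.75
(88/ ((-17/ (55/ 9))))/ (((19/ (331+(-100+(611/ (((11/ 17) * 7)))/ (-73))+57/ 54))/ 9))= -5124229220/ 1485477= -3449.55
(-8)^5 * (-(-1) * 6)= -196608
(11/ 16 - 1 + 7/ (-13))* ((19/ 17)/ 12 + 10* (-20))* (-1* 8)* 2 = -185083/ 68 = -2721.81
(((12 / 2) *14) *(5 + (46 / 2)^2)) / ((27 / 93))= 154504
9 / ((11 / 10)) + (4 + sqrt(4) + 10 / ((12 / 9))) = 477 / 22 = 21.68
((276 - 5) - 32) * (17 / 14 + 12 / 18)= 18881 / 42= 449.55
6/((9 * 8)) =1/12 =0.08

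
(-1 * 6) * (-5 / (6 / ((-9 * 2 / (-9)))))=10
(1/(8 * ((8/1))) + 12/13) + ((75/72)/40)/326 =763883/813696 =0.94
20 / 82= 10 / 41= 0.24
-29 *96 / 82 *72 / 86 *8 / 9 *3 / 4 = -33408 / 1763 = -18.95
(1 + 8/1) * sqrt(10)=9 * sqrt(10)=28.46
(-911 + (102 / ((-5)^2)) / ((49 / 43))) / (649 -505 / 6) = -6669534 / 4151525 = -1.61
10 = 10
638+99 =737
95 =95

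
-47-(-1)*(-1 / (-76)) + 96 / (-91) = -48.04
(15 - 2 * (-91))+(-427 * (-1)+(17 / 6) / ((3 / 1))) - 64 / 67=752531 / 1206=623.99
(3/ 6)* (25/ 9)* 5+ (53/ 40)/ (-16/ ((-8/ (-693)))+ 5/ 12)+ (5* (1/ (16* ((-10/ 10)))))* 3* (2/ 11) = 445956311/ 65842920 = 6.77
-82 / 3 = -27.33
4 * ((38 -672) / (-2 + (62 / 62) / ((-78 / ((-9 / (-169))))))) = 11143184 / 8791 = 1267.57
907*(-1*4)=-3628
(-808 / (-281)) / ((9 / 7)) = 2.24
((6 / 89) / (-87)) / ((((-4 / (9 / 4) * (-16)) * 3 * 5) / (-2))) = 3 / 825920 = 0.00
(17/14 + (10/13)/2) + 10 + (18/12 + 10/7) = 1322/91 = 14.53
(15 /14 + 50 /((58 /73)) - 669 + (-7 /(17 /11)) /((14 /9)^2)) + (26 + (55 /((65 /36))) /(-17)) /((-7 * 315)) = -403592435 /665028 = -606.88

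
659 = 659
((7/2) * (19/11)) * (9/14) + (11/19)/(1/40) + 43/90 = 1035379/37620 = 27.52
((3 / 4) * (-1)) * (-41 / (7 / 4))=123 / 7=17.57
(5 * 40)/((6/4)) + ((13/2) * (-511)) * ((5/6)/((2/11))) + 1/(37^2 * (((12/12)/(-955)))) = -495826805/32856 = -15090.91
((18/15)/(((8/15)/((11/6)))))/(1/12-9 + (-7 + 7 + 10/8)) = -99/184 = -0.54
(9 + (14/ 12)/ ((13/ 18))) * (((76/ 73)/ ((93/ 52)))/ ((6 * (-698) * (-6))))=1748/ 7108083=0.00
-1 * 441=-441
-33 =-33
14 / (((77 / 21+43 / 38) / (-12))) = -19152 / 547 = -35.01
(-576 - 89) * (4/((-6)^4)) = -665/324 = -2.05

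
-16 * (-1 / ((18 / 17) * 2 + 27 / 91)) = 24752 / 3735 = 6.63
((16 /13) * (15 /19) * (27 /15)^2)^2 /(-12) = -1259712 /1525225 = -0.83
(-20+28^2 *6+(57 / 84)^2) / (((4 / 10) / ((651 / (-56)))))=-1707766905 / 12544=-136142.13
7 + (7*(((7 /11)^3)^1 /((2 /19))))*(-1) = -26985 /2662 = -10.14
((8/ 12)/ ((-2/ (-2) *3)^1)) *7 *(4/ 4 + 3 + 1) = 70/ 9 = 7.78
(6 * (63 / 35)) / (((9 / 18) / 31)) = 3348 / 5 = 669.60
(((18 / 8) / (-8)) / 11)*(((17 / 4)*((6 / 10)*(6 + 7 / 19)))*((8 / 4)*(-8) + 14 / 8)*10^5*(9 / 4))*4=85201875 / 16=5325117.19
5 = 5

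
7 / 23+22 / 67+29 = 45664 / 1541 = 29.63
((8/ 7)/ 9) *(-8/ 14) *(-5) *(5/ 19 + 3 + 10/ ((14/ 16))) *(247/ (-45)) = -812864/ 27783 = -29.26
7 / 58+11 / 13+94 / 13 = 6181 / 754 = 8.20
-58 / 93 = -0.62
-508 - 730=-1238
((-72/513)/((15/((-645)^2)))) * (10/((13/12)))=-8875200/247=-35931.98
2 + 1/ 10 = 21/ 10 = 2.10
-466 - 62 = -528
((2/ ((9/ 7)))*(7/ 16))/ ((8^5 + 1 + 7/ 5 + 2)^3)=6125/ 316786926457434816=0.00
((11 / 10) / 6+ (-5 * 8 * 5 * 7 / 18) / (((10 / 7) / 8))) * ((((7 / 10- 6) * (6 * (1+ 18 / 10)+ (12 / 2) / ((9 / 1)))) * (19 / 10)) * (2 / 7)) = 10337939539 / 472500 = 21879.24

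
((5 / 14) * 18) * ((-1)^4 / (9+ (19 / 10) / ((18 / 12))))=675 / 1078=0.63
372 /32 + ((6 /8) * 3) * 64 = 1245 /8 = 155.62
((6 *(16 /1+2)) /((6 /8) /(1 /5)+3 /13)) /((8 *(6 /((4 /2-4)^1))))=-26 /23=-1.13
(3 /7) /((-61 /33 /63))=-891 /61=-14.61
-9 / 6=-3 / 2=-1.50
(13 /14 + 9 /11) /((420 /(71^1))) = 19099 /64680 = 0.30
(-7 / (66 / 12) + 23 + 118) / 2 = 1537 / 22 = 69.86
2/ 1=2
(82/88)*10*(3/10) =123/44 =2.80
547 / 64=8.55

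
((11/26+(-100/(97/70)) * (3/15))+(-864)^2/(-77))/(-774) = 1885383553/150306156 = 12.54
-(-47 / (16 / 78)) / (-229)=-1833 / 1832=-1.00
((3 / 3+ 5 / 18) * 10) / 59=115 / 531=0.22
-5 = -5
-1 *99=-99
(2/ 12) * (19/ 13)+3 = 253/ 78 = 3.24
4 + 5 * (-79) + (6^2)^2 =905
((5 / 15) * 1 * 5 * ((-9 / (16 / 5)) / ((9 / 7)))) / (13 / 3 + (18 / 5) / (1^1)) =-0.46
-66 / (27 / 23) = -56.22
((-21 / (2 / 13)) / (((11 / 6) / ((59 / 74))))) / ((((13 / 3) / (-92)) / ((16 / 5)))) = 8207136 / 2035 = 4032.99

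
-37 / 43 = -0.86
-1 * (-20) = 20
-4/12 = -1/3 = -0.33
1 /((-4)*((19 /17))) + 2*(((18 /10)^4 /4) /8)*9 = 1079431 /190000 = 5.68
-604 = -604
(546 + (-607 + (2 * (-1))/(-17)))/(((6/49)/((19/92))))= -13965/136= -102.68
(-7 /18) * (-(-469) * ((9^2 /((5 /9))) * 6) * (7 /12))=-1861461 /20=-93073.05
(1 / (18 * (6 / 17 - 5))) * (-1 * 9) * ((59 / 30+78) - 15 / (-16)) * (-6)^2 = 990267 / 3160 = 313.38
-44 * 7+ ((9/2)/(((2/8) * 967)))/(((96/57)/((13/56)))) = -266858833/866432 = -308.00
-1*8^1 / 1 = -8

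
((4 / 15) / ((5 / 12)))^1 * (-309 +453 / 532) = -131148 / 665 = -197.22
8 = 8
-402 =-402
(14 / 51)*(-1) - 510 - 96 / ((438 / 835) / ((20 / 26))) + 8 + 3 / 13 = -31112015 / 48399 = -642.82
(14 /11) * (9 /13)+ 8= 1270 /143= 8.88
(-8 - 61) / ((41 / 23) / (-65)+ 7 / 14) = -68770 / 471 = -146.01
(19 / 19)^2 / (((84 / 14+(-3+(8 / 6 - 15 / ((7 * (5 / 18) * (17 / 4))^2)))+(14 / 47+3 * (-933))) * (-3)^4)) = -3327835 / 753294266874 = -0.00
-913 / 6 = -152.17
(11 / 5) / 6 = 11 / 30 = 0.37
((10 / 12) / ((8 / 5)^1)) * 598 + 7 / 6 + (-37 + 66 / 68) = 37617 / 136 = 276.60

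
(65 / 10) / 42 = 13 / 84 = 0.15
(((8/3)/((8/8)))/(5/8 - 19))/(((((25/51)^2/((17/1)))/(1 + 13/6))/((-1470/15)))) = 5974208/1875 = 3186.24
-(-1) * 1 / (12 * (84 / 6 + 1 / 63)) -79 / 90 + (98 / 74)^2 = 191913979 / 217588860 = 0.88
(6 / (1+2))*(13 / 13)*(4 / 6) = 4 / 3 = 1.33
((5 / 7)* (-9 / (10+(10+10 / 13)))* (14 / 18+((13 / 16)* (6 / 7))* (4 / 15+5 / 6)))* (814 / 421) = -41169271 / 44558640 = -0.92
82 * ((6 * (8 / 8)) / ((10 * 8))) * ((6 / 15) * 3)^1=369 / 50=7.38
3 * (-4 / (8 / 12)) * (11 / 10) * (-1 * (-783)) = -77517 / 5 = -15503.40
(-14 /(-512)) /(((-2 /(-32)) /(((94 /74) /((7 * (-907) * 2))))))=-47 /1073888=-0.00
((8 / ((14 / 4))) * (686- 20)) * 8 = 85248 / 7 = 12178.29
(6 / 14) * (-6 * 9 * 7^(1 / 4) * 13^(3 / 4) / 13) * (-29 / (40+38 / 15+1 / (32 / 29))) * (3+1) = 311040 * 13^(3 / 4) * 7^(1 / 4) / 65429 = 52.94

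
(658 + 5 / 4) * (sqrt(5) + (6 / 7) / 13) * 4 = 15822 / 91 + 2637 * sqrt(5) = 6070.38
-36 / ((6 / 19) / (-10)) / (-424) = -285 / 106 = -2.69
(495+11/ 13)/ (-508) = -3223/ 3302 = -0.98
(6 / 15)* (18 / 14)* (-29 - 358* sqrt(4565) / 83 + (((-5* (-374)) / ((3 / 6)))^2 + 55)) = 251777268 / 35 - 6444* sqrt(4565) / 2905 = 7193486.35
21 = 21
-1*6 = -6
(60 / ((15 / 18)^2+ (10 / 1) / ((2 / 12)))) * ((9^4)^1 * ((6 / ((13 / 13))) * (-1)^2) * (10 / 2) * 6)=510183360 / 437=1167467.64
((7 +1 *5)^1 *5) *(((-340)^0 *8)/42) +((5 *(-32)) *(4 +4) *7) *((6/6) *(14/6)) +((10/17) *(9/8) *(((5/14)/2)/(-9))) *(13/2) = -238708175/11424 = -20895.32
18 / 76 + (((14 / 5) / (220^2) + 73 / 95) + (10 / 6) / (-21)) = 134112679 / 144837000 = 0.93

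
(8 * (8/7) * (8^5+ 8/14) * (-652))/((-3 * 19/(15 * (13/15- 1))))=-6381045760/931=-6853969.67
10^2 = 100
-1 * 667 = -667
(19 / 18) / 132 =0.01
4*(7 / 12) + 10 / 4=29 / 6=4.83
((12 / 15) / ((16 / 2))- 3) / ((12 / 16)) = -3.87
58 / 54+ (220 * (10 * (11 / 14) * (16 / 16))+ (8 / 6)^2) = 327239 / 189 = 1731.42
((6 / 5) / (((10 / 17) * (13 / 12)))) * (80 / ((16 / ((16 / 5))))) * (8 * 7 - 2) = 528768 / 325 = 1626.98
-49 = -49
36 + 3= 39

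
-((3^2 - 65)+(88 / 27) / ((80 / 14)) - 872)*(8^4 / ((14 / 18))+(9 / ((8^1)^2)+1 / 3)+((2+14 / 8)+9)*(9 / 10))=4440917481611 / 907200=4895191.23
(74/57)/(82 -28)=37/1539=0.02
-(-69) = 69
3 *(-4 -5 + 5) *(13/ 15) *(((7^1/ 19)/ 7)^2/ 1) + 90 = 162398/ 1805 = 89.97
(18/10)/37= 9/185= 0.05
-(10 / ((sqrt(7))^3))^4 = -10000 / 117649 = -0.08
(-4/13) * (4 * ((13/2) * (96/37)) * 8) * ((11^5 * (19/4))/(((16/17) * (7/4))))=-19975477632/259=-77125396.26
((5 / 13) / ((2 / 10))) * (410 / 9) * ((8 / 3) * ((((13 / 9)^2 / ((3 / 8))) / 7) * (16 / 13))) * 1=10496000 / 45927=228.54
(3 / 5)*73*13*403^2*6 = 2774270538 / 5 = 554854107.60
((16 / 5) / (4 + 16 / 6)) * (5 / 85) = 12 / 425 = 0.03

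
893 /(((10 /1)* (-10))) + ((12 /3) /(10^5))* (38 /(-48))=-5358019 /600000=-8.93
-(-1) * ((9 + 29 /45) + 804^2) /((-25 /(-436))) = 12682871144 /1125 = 11273663.24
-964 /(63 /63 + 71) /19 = -241 /342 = -0.70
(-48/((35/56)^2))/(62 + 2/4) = -6144/3125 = -1.97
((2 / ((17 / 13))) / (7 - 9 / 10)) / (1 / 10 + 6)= 2600 / 63257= 0.04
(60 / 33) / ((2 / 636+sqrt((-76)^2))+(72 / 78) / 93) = 2563080 / 107155169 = 0.02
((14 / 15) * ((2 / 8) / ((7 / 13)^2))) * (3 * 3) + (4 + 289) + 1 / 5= 21031 / 70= 300.44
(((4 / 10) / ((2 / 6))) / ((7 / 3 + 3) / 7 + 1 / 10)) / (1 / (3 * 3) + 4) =2268 / 6697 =0.34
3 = 3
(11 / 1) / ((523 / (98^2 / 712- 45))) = -61699 / 93094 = -0.66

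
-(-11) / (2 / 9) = 99 / 2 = 49.50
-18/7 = -2.57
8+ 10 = 18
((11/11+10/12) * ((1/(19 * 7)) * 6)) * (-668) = -7348/133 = -55.25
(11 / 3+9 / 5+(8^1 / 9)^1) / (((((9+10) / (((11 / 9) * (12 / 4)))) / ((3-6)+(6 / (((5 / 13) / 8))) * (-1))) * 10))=-111683 / 7125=-15.67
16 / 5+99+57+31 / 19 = 15279 / 95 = 160.83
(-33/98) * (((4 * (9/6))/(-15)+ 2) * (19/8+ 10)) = -3267/490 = -6.67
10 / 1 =10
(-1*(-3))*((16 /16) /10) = 3 /10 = 0.30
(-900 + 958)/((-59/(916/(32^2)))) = -0.88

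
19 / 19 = 1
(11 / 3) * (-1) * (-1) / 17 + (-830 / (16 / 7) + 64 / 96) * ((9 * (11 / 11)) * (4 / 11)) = -1330705 / 1122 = -1186.01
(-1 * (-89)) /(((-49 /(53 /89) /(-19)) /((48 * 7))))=48336 /7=6905.14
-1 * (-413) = 413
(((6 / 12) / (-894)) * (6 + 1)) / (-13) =7 / 23244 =0.00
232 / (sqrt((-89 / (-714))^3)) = 165648 * sqrt(63546) / 7921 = 5271.70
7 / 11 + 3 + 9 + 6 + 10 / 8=875 / 44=19.89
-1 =-1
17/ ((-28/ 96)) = -408/ 7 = -58.29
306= 306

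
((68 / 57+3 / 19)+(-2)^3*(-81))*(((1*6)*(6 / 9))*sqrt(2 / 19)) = 148052*sqrt(38) / 1083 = 842.71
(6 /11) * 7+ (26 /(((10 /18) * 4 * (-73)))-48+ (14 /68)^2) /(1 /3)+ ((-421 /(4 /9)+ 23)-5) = -1241309532 /1160335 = -1069.79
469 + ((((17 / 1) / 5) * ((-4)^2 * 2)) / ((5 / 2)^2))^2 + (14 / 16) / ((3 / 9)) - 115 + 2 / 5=82507933 / 125000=660.06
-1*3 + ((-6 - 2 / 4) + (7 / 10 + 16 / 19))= -756 / 95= -7.96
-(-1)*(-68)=-68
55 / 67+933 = 62566 / 67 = 933.82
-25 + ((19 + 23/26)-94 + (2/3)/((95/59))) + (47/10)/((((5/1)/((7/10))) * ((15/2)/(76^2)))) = 125984321/308750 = 408.05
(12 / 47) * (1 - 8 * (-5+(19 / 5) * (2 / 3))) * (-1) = -5.29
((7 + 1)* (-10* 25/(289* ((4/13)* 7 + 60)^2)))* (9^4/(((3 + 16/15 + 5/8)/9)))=-37422303750/1659774107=-22.55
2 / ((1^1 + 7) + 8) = 1 / 8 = 0.12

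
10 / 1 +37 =47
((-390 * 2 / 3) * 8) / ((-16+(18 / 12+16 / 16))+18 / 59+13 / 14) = 429520 / 2533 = 169.57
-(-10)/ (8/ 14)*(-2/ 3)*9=-105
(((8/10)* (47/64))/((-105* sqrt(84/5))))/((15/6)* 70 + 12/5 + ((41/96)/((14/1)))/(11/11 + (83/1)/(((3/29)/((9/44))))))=-68291* sqrt(105)/90938598870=-0.00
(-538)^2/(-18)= -144722/9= -16080.22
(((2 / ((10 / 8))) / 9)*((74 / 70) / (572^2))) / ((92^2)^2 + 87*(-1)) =37 / 4614593082249150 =0.00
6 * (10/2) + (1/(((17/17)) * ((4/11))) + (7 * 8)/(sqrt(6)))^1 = 28 * sqrt(6)/3 + 131/4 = 55.61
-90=-90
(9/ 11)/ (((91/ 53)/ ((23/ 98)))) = 10971/ 98098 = 0.11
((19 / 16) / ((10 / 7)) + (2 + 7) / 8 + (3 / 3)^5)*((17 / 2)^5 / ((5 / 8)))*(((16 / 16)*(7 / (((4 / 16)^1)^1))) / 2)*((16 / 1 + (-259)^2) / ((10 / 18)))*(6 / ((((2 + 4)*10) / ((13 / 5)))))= 36905640937087923 / 400000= 92264102342.72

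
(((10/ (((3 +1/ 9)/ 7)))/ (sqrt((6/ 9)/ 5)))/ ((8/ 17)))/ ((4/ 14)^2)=37485*sqrt(30)/ 128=1604.01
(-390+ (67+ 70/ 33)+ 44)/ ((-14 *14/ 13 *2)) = 118781/ 12936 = 9.18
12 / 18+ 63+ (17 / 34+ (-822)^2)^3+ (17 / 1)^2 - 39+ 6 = 7403602801253336899 / 24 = 308483450052222370.79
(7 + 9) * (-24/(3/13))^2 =173056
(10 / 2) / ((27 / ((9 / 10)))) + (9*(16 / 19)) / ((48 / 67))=1225 / 114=10.75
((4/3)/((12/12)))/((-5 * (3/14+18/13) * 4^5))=-91/558720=-0.00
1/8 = 0.12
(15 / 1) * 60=900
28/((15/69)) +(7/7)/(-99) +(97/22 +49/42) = 66511/495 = 134.37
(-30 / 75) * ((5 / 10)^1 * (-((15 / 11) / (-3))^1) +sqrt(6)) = -2 * sqrt(6) / 5-1 / 11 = -1.07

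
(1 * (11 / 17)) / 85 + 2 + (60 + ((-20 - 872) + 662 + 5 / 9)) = -2177516 / 13005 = -167.44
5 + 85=90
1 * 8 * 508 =4064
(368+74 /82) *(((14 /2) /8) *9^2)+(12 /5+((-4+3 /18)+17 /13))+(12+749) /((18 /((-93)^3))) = -2173378751351 /63960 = -33980280.67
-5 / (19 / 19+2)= -5 / 3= -1.67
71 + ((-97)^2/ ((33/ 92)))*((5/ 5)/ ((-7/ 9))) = -33654.77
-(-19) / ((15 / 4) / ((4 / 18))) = 152 / 135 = 1.13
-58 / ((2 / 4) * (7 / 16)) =-1856 / 7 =-265.14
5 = 5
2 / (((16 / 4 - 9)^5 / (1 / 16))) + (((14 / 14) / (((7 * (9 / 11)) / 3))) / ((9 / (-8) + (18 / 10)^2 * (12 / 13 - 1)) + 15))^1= 714256033 / 18599175000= 0.04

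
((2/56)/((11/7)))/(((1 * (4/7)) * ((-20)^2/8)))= 7/8800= 0.00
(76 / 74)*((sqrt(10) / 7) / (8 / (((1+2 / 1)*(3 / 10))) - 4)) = 171*sqrt(10) / 5698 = 0.09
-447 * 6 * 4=-10728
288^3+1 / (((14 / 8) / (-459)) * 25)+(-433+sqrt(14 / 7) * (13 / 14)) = 13 * sqrt(2) / 14+4180299989 / 175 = 23887429.82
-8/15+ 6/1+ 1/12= 111/20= 5.55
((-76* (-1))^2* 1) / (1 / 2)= 11552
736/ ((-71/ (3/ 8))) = -276/ 71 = -3.89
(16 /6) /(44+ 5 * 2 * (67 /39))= 52 /1193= 0.04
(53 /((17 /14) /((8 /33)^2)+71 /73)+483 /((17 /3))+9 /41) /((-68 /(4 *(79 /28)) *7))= -3424663369091 /1643176308130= -2.08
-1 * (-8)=8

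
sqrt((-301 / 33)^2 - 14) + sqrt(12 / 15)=2 * sqrt(5) / 5 + sqrt(75355) / 33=9.21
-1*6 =-6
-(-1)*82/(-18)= -41/9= -4.56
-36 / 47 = -0.77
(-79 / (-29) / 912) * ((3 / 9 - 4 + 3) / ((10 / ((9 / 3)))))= -79 / 132240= -0.00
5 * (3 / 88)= 0.17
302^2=91204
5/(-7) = -5/7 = -0.71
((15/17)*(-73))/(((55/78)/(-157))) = 14341.57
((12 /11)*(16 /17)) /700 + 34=1112698 /32725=34.00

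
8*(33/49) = 264/49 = 5.39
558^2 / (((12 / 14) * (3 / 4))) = 484344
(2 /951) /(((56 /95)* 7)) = 95 /186396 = 0.00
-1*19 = -19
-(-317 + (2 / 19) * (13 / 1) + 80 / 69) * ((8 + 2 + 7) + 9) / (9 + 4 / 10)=53595490 / 61617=869.82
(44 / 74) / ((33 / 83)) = 166 / 111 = 1.50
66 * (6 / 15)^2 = 264 / 25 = 10.56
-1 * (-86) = 86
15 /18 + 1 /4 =13 /12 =1.08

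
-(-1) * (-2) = -2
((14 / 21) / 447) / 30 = 1 / 20115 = 0.00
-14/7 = -2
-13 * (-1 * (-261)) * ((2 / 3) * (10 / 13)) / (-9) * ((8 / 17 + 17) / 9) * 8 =51040 / 17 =3002.35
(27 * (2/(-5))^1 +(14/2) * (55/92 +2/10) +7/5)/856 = -351/78752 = -0.00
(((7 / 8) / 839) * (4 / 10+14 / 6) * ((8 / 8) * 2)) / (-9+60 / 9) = -41 / 16780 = -0.00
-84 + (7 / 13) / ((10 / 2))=-5453 / 65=-83.89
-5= -5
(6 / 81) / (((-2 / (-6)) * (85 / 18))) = 0.05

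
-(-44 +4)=40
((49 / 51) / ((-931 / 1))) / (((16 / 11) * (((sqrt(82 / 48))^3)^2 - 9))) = 288 / 1629535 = 0.00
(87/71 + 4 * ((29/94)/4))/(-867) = -10237/5786358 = -0.00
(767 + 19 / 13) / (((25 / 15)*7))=65.87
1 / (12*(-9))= -1 / 108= -0.01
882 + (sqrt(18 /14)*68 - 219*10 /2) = -213 + 204*sqrt(7) /7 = -135.90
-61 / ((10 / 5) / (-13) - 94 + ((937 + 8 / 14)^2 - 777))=-38857 / 559393672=-0.00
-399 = -399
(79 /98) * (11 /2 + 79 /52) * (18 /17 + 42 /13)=6833895 /281554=24.27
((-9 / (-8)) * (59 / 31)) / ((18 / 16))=59 / 31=1.90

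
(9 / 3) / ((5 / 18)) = 54 / 5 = 10.80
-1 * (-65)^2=-4225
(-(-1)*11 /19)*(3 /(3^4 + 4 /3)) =99 /4693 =0.02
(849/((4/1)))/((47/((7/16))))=1.98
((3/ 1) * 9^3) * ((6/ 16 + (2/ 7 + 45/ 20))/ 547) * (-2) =-356481/ 15316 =-23.28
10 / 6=5 / 3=1.67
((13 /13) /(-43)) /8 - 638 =-219473 /344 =-638.00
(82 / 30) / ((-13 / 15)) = -41 / 13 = -3.15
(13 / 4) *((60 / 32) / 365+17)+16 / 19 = 2490333 / 44384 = 56.11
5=5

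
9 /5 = 1.80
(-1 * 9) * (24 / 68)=-54 / 17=-3.18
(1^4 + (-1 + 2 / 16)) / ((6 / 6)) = 1 / 8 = 0.12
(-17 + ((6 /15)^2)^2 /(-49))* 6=-3123846 /30625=-102.00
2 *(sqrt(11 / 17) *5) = 8.04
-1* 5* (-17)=85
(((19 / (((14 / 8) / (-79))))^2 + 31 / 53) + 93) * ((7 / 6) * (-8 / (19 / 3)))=-7643151552 / 7049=-1084288.77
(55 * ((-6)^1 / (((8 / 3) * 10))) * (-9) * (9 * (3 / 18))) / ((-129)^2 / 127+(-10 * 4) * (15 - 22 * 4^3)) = 339471 / 113489296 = 0.00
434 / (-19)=-434 / 19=-22.84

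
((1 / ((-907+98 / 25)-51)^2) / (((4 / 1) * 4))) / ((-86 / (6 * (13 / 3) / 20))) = -0.00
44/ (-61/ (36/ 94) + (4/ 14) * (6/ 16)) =-11088/ 40111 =-0.28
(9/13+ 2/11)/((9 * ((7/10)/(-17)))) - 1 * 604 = -5462686/9009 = -606.36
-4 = -4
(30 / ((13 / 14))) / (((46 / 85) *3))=5950 / 299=19.90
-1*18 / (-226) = 9 / 113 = 0.08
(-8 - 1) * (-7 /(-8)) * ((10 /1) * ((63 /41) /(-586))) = 19845 /96104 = 0.21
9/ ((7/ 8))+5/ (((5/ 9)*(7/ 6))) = 18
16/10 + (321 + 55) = 1888/5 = 377.60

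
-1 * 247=-247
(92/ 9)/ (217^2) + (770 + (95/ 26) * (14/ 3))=4336191761/ 5509413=787.05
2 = 2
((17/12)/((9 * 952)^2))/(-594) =-1/30780642816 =-0.00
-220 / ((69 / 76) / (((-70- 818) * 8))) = 39592960 / 23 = 1721433.04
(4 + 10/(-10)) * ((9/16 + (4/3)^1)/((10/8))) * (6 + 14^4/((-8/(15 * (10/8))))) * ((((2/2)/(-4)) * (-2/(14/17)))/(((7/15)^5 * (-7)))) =6043702055625/3764768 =1605331.87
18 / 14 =9 / 7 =1.29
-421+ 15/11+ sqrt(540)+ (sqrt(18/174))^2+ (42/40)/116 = -369181/880+ 6*sqrt(15) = -396.29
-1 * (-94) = 94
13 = 13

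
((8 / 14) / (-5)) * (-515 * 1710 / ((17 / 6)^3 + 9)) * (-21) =-456528960 / 6857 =-66578.53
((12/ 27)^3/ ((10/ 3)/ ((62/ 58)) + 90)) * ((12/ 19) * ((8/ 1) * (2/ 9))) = 31744/ 29987415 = 0.00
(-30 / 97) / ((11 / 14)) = -420 / 1067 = -0.39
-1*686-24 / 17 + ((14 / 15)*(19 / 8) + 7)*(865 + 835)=764027 / 51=14980.92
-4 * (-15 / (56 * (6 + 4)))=3 / 28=0.11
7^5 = 16807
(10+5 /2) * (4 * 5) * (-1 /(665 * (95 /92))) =-920 /2527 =-0.36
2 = 2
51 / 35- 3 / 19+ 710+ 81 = 526879 / 665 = 792.30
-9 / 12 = -3 / 4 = -0.75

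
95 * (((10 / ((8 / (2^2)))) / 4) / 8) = 475 / 32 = 14.84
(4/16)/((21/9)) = 3/28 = 0.11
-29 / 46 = -0.63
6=6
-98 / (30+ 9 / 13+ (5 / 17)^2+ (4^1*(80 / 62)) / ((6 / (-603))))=5706883 / 28413922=0.20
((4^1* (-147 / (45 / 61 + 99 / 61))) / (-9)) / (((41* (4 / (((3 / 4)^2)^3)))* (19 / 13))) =1049139 / 51052544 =0.02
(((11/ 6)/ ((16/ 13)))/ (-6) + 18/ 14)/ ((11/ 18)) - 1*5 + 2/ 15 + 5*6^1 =991673/ 36960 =26.83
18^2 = 324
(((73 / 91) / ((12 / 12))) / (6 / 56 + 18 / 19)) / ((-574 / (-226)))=626924 / 2093091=0.30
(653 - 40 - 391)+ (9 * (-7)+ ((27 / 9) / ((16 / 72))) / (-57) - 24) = 5121 / 38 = 134.76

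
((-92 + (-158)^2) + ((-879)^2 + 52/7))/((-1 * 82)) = -5582643/574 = -9725.86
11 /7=1.57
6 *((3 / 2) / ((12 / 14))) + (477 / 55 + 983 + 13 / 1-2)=1013.17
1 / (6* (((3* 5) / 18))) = 1 / 5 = 0.20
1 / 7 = 0.14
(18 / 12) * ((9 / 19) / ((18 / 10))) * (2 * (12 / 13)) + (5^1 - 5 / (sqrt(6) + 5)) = 5 * sqrt(6) / 19 + 1090 / 247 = 5.06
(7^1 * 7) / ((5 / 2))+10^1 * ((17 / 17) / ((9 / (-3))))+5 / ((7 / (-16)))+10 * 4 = 4708 / 105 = 44.84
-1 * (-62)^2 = -3844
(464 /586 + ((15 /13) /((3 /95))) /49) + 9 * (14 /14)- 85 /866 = 1687321963 /161631106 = 10.44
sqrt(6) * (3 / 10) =3 * sqrt(6) / 10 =0.73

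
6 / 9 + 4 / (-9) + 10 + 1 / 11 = 1021 / 99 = 10.31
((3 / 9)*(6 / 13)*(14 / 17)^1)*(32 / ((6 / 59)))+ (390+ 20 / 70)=430.15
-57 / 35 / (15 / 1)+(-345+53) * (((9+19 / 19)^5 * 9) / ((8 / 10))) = -57487500019 / 175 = -328500000.11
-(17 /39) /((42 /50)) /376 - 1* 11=-3387809 /307944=-11.00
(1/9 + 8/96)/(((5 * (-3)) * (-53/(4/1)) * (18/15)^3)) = 175/309096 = 0.00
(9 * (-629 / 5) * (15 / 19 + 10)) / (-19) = 642.94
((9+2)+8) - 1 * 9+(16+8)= 34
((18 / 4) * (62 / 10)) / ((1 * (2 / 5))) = 279 / 4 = 69.75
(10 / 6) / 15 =0.11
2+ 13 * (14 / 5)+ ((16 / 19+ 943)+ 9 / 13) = 1213924 / 1235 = 982.93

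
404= 404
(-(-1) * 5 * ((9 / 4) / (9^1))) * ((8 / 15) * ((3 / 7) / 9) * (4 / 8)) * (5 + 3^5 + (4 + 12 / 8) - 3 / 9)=4.02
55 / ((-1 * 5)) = -11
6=6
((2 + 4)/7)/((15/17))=34/35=0.97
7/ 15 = 0.47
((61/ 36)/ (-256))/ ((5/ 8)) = -61/ 5760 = -0.01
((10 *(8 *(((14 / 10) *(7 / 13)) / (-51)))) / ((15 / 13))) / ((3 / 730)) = -114464 / 459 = -249.38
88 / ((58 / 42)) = 1848 / 29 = 63.72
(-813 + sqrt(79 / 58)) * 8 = -6504 + 4 * sqrt(4582) / 29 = -6494.66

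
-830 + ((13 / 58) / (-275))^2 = -211154074831 / 254402500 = -830.00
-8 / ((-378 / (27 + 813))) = 160 / 9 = 17.78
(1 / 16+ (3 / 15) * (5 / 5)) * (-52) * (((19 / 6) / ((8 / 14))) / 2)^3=-214089967 / 737280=-290.38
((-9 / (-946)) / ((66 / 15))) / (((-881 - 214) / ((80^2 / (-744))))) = 200 / 11774389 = 0.00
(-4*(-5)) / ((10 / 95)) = 190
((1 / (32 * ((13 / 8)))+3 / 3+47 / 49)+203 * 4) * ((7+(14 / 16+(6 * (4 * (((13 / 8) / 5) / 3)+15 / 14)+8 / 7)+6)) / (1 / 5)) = 13964356461 / 142688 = 97866.37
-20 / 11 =-1.82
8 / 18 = 4 / 9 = 0.44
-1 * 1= -1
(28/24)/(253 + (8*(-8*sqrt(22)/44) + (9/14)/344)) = 1298855936*sqrt(22)/48957410445201 + 225921423112/48957410445201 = 0.00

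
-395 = -395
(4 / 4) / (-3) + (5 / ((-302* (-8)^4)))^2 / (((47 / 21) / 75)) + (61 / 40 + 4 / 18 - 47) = -147528762087765661 / 3236265575055360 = -45.59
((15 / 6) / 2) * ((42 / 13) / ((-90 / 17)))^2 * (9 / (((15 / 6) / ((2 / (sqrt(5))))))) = 14161 * sqrt(5) / 21125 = 1.50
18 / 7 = 2.57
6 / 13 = 0.46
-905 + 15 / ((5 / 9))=-878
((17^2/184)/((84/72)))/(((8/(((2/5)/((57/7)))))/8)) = 289/4370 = 0.07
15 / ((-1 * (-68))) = 15 / 68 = 0.22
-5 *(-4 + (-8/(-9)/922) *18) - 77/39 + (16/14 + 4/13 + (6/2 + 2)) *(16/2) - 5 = 8122964/125853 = 64.54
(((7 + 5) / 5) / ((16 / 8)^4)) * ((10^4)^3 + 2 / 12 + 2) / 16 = 6000000000013 / 640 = 9375000000.02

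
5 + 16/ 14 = 43/ 7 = 6.14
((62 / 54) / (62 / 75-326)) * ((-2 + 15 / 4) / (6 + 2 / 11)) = -8525 / 8528832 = -0.00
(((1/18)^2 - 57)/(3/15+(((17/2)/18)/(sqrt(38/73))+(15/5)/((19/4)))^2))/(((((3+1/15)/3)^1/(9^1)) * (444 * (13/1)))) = -21627493048369575/90029105635184807+330476050764000 * sqrt(2774)/90029105635184807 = -0.05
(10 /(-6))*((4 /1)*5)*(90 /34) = -1500 /17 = -88.24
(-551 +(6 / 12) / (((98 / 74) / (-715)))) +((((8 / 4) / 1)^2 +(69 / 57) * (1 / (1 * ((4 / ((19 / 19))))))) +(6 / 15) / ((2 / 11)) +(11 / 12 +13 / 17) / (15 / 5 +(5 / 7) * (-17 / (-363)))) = -1985807385421 / 2439890320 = -813.89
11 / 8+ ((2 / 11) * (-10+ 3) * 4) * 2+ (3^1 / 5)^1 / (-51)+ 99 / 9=16317 / 7480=2.18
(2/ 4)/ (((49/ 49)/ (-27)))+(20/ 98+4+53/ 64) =-26555/ 3136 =-8.47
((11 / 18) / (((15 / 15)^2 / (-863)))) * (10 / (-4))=47465 / 36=1318.47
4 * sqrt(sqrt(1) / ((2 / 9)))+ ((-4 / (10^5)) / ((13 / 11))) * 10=-11 / 32500+ 6 * sqrt(2)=8.48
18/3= 6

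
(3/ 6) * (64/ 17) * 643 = 20576/ 17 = 1210.35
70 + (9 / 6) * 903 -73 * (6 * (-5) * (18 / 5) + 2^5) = 13945 / 2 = 6972.50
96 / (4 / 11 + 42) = 528 / 233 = 2.27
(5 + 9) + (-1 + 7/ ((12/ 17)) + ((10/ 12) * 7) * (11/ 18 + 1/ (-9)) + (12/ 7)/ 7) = 7667/ 294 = 26.08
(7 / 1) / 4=7 / 4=1.75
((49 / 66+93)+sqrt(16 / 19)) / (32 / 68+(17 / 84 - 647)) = -1472506 / 10152505 - 5712* sqrt(19) / 17536145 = -0.15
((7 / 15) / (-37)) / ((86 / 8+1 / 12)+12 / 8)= -7 / 6845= -0.00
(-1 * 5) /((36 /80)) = -100 /9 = -11.11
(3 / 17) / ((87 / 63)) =63 / 493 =0.13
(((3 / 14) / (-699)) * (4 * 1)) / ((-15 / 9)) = 6 / 8155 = 0.00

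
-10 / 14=-5 / 7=-0.71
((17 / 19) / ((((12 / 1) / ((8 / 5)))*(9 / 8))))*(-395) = -21488 / 513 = -41.89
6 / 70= 3 / 35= 0.09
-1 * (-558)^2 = -311364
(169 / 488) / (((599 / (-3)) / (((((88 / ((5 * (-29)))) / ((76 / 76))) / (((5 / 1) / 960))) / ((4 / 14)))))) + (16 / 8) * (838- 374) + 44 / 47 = 231493591268 / 249013285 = 929.64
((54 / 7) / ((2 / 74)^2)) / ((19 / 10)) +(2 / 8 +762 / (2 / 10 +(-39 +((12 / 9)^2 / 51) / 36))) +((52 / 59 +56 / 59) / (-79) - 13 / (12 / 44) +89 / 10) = 81973581615536549 / 14903836761660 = 5500.17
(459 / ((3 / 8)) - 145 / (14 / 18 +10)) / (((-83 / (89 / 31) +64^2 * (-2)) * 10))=-3483549 / 236570390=-0.01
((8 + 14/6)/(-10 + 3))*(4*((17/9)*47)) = -524.21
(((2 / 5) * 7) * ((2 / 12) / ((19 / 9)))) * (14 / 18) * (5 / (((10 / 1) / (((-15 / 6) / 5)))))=-49 / 1140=-0.04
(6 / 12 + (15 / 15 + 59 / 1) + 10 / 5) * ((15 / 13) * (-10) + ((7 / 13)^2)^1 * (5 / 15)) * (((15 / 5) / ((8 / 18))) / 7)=-6526125 / 9464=-689.57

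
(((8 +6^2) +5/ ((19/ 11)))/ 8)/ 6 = 297/ 304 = 0.98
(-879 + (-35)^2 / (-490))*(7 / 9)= -685.61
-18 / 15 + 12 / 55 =-54 / 55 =-0.98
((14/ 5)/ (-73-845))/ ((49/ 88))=-88/ 16065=-0.01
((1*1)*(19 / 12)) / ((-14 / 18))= -2.04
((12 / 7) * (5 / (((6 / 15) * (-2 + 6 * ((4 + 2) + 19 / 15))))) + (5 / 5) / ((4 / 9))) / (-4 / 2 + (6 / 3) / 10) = -3355 / 2184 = -1.54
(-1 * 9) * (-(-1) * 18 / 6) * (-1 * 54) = 1458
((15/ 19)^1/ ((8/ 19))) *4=15/ 2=7.50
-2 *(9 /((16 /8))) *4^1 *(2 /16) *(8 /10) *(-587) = 10566 /5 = 2113.20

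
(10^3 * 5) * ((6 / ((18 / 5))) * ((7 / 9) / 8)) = 21875 / 27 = 810.19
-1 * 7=-7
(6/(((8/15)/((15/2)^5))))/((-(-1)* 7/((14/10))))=6834375/128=53393.55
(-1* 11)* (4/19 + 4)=-880/19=-46.32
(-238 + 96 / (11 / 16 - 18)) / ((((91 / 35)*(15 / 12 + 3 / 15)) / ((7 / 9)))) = -47223400 / 939861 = -50.25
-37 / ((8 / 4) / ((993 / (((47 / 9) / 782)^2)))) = -411930345.41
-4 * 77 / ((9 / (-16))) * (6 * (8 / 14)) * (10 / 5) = 11264 / 3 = 3754.67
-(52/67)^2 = -2704/4489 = -0.60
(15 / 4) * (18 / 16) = 135 / 32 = 4.22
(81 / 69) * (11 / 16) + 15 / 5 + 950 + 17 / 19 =6675275 / 6992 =954.70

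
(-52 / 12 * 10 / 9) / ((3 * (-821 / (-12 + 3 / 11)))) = -5590 / 243837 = -0.02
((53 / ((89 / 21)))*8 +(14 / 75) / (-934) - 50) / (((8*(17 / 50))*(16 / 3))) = 156000727 / 45220544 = 3.45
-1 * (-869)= 869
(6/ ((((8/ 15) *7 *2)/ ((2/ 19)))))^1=45/ 532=0.08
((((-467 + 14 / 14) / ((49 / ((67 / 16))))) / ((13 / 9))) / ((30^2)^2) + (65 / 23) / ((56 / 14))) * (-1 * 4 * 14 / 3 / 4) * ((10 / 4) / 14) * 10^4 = -37262704735 / 6329232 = -5887.40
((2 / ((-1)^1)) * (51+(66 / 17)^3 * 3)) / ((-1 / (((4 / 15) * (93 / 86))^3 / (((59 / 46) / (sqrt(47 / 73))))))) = 24404952122976 * sqrt(3431) / 210298907067125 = 6.80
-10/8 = -5/4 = -1.25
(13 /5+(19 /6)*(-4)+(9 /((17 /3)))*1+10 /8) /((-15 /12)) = 7373 /1275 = 5.78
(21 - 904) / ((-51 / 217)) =191611 / 51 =3757.08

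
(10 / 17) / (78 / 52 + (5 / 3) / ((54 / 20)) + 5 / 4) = 3240 / 18547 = 0.17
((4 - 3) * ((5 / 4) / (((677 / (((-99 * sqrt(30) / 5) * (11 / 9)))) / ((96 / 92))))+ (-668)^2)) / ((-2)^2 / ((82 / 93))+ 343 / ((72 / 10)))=658626624 / 77011 - 97416 * sqrt(30) / 109012571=8552.37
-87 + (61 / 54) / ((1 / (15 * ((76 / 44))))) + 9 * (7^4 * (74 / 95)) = 315529123 / 18810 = 16774.54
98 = 98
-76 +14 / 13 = -974 / 13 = -74.92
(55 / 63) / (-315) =-11 / 3969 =-0.00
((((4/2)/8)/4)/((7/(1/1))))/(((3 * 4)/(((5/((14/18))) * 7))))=15/448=0.03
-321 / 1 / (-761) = 321 / 761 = 0.42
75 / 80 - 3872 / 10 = -30901 / 80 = -386.26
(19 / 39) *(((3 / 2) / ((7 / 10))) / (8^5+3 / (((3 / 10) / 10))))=95 / 2990988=0.00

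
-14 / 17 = -0.82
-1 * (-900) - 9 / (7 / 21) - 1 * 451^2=-202528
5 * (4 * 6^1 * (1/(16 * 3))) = 5/2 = 2.50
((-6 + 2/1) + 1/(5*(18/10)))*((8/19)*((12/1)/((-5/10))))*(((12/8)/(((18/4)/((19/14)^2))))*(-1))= -1520/63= -24.13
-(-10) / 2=5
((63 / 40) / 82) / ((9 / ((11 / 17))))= 77 / 55760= 0.00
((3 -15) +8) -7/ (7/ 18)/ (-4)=1/ 2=0.50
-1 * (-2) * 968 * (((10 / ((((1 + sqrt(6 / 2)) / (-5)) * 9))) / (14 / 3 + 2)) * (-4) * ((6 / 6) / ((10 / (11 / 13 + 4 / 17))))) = -231352 / 663 + 231352 * sqrt(3) / 663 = 255.45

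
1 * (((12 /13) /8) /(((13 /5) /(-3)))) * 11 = -495 /338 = -1.46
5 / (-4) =-5 / 4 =-1.25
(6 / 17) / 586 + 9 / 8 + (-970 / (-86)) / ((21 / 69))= 458005193 / 11994248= 38.19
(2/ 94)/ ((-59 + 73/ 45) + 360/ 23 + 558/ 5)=207/ 679808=0.00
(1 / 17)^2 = 1 / 289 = 0.00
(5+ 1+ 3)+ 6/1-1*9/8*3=93/8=11.62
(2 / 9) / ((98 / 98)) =2 / 9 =0.22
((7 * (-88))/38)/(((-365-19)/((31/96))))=2387/175104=0.01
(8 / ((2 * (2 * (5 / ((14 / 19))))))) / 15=28 / 1425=0.02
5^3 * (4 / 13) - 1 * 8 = 396 / 13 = 30.46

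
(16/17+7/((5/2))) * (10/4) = 159/17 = 9.35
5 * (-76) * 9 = -3420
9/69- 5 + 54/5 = 682/115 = 5.93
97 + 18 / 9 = 99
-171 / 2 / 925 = -171 / 1850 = -0.09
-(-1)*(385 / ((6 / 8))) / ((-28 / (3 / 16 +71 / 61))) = -72545 / 2928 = -24.78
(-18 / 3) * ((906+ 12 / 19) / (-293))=103356 / 5567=18.57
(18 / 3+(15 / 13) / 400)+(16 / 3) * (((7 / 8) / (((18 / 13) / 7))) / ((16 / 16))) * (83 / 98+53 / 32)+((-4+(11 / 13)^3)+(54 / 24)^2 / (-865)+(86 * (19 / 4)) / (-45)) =17267334269 / 328389984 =52.58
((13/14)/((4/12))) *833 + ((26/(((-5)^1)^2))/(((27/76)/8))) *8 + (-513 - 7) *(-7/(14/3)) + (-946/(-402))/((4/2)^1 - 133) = 38957405681/11848950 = 3287.84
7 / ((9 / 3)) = 7 / 3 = 2.33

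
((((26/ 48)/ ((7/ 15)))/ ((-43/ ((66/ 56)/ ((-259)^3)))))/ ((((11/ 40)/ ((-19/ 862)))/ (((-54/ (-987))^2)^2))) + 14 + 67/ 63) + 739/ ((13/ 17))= 21226475729801234239046376764/ 21627710694753722745379011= 981.45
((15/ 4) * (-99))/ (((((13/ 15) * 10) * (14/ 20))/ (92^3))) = -47651854.95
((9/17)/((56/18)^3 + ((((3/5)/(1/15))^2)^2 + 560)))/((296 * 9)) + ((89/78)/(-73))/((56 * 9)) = -291576457603/9410220118497744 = -0.00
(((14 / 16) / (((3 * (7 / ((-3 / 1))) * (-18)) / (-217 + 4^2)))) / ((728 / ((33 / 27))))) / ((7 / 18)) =-737 / 122304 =-0.01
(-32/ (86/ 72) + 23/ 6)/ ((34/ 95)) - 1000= -9334685/ 8772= -1064.15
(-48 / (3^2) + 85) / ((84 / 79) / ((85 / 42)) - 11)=-1604885 / 211011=-7.61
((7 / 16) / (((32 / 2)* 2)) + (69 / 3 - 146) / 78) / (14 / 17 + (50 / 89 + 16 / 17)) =-3148553 / 4685824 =-0.67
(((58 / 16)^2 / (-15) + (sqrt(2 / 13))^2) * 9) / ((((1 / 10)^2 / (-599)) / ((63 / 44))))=557457.79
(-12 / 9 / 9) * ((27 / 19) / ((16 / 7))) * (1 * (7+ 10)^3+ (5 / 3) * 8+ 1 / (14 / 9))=-206933 / 456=-453.80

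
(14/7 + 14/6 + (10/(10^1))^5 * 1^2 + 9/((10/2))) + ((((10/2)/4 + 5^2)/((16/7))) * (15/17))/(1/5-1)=-361211/65280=-5.53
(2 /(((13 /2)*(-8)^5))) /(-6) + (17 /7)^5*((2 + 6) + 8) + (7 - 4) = 14548290568615 /10739269632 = 1354.68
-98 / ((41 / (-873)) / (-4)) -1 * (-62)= -8284.73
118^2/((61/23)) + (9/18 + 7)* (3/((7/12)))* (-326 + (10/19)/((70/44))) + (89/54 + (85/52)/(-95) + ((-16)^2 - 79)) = -568735602821/79734564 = -7132.86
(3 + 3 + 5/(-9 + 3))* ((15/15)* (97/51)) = 3007/306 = 9.83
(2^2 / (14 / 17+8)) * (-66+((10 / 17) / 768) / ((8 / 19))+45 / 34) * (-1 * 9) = 3377569 / 12800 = 263.87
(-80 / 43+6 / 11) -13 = -6771 / 473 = -14.32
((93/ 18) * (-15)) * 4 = -310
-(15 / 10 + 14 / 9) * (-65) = 3575 / 18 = 198.61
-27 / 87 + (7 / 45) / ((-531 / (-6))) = -71279 / 230985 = -0.31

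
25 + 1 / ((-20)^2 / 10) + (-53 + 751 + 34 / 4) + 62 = 31741 / 40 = 793.52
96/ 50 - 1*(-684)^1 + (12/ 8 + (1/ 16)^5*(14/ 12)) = 108121817263/ 157286400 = 687.42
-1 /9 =-0.11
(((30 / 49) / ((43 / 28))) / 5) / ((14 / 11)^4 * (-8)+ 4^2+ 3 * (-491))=-351384 / 6513418765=-0.00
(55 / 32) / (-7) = -55 / 224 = -0.25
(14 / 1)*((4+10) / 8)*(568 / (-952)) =-497 / 34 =-14.62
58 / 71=0.82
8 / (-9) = -8 / 9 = -0.89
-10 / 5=-2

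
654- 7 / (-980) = 91561 / 140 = 654.01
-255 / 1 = -255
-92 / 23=-4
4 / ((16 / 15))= 15 / 4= 3.75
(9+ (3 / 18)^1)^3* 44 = 1830125 / 54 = 33891.20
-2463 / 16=-153.94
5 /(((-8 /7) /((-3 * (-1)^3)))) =-105 /8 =-13.12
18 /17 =1.06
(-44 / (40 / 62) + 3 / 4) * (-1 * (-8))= -2698 / 5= -539.60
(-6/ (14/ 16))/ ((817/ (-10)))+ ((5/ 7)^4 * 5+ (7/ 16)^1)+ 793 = 794.82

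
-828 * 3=-2484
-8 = -8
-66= -66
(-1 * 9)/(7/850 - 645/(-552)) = -234600/30673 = -7.65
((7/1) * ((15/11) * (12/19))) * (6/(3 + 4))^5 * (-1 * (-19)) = 1399680/26411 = 53.00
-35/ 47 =-0.74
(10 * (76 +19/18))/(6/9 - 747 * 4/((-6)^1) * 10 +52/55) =381425/2465898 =0.15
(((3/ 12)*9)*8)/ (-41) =-18/ 41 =-0.44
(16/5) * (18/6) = 48/5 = 9.60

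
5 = 5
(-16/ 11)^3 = -4096/ 1331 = -3.08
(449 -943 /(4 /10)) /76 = -3817 /152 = -25.11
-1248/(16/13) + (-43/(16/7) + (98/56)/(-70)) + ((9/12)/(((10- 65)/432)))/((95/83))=-1037.98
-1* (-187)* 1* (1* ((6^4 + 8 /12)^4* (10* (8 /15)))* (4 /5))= 548087606101376000 /243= 2255504551857514.40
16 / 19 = 0.84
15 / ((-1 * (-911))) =15 / 911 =0.02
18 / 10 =9 / 5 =1.80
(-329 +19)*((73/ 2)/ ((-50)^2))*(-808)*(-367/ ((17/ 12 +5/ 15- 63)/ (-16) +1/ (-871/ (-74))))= -9351905650048/ 27266375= -342983.09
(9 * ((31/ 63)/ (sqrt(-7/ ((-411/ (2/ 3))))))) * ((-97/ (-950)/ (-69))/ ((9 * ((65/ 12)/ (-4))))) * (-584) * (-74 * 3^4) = 14034655296 * sqrt(1918)/ 34796125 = 17664.25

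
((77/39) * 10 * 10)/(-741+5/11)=-42350/158847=-0.27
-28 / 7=-4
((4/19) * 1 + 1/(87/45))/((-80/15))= -1203/8816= -0.14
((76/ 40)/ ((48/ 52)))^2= 61009/ 14400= 4.24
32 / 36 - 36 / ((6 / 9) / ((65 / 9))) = -3502 / 9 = -389.11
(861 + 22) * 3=2649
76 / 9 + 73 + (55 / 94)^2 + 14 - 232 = -10832219 / 79524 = -136.21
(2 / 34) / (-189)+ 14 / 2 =22490 / 3213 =7.00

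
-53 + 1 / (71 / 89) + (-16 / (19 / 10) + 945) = 1193639 / 1349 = 884.83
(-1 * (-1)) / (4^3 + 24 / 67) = 67 / 4312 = 0.02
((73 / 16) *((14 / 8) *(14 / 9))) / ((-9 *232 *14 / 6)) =-511 / 200448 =-0.00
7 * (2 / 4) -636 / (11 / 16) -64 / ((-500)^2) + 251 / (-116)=-18417364479 / 19937500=-923.75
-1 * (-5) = 5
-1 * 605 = -605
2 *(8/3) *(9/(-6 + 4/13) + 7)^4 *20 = 517139232020/5622483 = 91977.02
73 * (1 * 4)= 292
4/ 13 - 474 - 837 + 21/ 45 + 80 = -1230.23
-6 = -6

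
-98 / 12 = -49 / 6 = -8.17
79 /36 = 2.19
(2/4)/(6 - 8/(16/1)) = 0.09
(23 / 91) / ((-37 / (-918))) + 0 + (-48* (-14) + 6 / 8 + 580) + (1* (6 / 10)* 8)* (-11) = 81226913 / 67340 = 1206.22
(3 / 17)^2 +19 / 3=5518 / 867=6.36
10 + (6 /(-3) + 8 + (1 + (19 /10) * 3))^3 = 2058383 /1000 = 2058.38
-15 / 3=-5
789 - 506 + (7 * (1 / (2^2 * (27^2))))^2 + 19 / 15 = 12085677173 / 42515280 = 284.27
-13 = -13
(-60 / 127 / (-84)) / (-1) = -5 / 889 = -0.01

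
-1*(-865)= 865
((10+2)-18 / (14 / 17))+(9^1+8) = 50 / 7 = 7.14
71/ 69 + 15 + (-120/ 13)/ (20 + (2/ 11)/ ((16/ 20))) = 1243210/ 79833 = 15.57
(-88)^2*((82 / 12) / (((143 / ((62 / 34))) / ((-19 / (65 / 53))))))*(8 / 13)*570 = -136959218176 / 37349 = -3667011.65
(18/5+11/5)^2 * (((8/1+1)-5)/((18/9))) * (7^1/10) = 5887/125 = 47.10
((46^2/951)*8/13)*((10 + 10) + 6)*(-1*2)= -67712/951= -71.20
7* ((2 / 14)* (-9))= -9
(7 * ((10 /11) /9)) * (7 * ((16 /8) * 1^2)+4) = 140 /11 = 12.73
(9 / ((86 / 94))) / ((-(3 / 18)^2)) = -354.14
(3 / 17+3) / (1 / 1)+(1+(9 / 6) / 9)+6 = 10.34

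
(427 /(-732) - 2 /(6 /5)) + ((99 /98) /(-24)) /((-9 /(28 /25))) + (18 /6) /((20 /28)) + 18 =20953 /1050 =19.96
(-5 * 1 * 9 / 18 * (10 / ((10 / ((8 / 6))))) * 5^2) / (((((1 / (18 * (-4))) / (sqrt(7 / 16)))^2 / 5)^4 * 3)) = -459356342760000000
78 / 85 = 0.92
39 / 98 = 0.40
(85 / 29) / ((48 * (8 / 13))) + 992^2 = 10958537809 / 11136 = 984064.10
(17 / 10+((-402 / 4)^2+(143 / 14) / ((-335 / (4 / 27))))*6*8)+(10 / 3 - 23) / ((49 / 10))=484809.47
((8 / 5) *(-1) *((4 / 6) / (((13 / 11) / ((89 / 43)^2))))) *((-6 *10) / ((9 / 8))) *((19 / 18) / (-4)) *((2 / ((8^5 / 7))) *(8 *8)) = -1.49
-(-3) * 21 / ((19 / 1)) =3.32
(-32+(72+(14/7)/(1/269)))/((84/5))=34.40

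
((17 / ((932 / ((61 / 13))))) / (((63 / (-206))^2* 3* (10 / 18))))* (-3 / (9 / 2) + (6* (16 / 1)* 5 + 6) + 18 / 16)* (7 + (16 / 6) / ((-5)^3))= 13445402539087 / 7213260600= 1863.98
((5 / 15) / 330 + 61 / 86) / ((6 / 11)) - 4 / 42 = 98093 / 81270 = 1.21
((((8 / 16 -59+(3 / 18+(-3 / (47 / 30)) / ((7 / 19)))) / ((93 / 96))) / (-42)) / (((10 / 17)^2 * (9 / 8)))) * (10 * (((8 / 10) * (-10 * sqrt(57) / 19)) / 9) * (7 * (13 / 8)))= -3015458368 * sqrt(57) / 141266349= -161.16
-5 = -5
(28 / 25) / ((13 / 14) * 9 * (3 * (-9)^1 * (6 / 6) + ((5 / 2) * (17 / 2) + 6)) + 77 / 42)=4704 / 16475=0.29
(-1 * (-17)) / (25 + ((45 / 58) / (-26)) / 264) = 0.68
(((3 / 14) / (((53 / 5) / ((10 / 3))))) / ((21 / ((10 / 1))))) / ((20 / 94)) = 1175 / 7791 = 0.15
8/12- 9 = -25/3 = -8.33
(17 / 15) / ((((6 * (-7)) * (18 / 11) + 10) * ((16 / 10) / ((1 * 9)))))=-0.11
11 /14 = 0.79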